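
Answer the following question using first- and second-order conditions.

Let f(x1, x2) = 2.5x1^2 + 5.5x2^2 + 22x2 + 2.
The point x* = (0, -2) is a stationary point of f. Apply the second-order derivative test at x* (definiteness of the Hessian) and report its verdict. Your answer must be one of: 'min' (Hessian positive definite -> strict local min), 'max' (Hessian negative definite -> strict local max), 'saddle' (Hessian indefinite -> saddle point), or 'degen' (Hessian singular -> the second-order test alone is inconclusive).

Compute the Hessian H = grad^2 f:
  H = [[5, 0], [0, 11]]
Verify stationarity: grad f(x*) = H x* + g = (0, 0).
Eigenvalues of H: 5, 11.
Both eigenvalues > 0, so H is positive definite -> x* is a strict local min.

min


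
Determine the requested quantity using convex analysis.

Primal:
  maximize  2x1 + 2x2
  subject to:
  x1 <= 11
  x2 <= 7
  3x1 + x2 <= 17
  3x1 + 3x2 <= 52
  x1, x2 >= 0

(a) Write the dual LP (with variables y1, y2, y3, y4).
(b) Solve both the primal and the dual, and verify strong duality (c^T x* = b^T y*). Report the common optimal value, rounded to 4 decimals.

The standard primal-dual pair for 'max c^T x s.t. A x <= b, x >= 0' is:
  Dual:  min b^T y  s.t.  A^T y >= c,  y >= 0.

So the dual LP is:
  minimize  11y1 + 7y2 + 17y3 + 52y4
  subject to:
    y1 + 3y3 + 3y4 >= 2
    y2 + y3 + 3y4 >= 2
    y1, y2, y3, y4 >= 0

Solving the primal: x* = (3.3333, 7).
  primal value c^T x* = 20.6667.
Solving the dual: y* = (0, 1.3333, 0.6667, 0).
  dual value b^T y* = 20.6667.
Strong duality: c^T x* = b^T y*. Confirmed.

20.6667


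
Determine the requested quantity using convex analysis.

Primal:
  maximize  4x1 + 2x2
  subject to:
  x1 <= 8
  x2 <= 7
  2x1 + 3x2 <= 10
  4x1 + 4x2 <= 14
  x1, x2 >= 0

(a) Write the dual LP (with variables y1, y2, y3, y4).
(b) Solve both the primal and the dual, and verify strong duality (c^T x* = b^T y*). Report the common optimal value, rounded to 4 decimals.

The standard primal-dual pair for 'max c^T x s.t. A x <= b, x >= 0' is:
  Dual:  min b^T y  s.t.  A^T y >= c,  y >= 0.

So the dual LP is:
  minimize  8y1 + 7y2 + 10y3 + 14y4
  subject to:
    y1 + 2y3 + 4y4 >= 4
    y2 + 3y3 + 4y4 >= 2
    y1, y2, y3, y4 >= 0

Solving the primal: x* = (3.5, 0).
  primal value c^T x* = 14.
Solving the dual: y* = (0, 0, 0, 1).
  dual value b^T y* = 14.
Strong duality: c^T x* = b^T y*. Confirmed.

14


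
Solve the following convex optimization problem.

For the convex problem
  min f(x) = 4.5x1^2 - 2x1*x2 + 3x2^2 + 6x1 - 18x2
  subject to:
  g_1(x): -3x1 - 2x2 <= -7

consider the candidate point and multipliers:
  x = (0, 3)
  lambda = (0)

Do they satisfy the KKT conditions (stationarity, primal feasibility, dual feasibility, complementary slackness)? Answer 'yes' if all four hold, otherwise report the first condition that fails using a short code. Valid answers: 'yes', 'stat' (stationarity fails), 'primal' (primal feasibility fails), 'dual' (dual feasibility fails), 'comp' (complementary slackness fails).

Gradient of f: grad f(x) = Q x + c = (0, 0)
Constraint values g_i(x) = a_i^T x - b_i:
  g_1((0, 3)) = 1
Stationarity residual: grad f(x) + sum_i lambda_i a_i = (0, 0)
  -> stationarity OK
Primal feasibility (all g_i <= 0): FAILS
Dual feasibility (all lambda_i >= 0): OK
Complementary slackness (lambda_i * g_i(x) = 0 for all i): OK

Verdict: the first failing condition is primal_feasibility -> primal.

primal


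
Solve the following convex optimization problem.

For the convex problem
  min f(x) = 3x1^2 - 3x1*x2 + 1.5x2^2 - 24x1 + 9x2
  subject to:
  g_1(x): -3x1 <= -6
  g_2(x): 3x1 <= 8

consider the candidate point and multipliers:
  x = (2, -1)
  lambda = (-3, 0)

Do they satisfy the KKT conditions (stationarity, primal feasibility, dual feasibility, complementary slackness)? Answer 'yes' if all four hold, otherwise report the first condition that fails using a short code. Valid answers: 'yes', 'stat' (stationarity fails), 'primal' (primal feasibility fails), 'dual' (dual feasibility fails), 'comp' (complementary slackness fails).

Gradient of f: grad f(x) = Q x + c = (-9, 0)
Constraint values g_i(x) = a_i^T x - b_i:
  g_1((2, -1)) = 0
  g_2((2, -1)) = -2
Stationarity residual: grad f(x) + sum_i lambda_i a_i = (0, 0)
  -> stationarity OK
Primal feasibility (all g_i <= 0): OK
Dual feasibility (all lambda_i >= 0): FAILS
Complementary slackness (lambda_i * g_i(x) = 0 for all i): OK

Verdict: the first failing condition is dual_feasibility -> dual.

dual


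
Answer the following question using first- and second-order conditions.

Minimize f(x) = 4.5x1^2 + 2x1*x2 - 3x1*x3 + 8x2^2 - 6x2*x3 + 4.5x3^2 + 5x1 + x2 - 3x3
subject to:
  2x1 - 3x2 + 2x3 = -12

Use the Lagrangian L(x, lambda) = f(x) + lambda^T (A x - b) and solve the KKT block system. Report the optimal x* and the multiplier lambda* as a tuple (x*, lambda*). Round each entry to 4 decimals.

Form the Lagrangian:
  L(x, lambda) = (1/2) x^T Q x + c^T x + lambda^T (A x - b)
Stationarity (grad_x L = 0): Q x + c + A^T lambda = 0.
Primal feasibility: A x = b.

This gives the KKT block system:
  [ Q   A^T ] [ x     ]   [-c ]
  [ A    0  ] [ lambda ] = [ b ]

Solving the linear system:
  x*      = (-2.8846, 1.0769, -1.5)
  lambda* = (7.1538)
  f(x*)   = 38.5

x* = (-2.8846, 1.0769, -1.5), lambda* = (7.1538)


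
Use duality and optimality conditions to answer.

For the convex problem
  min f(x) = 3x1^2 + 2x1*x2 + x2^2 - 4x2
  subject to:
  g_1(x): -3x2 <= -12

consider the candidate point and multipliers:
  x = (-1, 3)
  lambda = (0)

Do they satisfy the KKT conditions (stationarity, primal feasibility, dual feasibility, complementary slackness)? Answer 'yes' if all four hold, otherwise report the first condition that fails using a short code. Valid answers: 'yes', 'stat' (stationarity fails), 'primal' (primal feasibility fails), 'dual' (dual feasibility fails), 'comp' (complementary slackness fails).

Gradient of f: grad f(x) = Q x + c = (0, 0)
Constraint values g_i(x) = a_i^T x - b_i:
  g_1((-1, 3)) = 3
Stationarity residual: grad f(x) + sum_i lambda_i a_i = (0, 0)
  -> stationarity OK
Primal feasibility (all g_i <= 0): FAILS
Dual feasibility (all lambda_i >= 0): OK
Complementary slackness (lambda_i * g_i(x) = 0 for all i): OK

Verdict: the first failing condition is primal_feasibility -> primal.

primal


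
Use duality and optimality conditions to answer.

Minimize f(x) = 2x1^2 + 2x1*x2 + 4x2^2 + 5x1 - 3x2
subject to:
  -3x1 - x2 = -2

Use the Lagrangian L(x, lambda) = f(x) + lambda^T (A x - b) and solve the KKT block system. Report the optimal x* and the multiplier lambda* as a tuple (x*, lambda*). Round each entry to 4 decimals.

Form the Lagrangian:
  L(x, lambda) = (1/2) x^T Q x + c^T x + lambda^T (A x - b)
Stationarity (grad_x L = 0): Q x + c + A^T lambda = 0.
Primal feasibility: A x = b.

This gives the KKT block system:
  [ Q   A^T ] [ x     ]   [-c ]
  [ A    0  ] [ lambda ] = [ b ]

Solving the linear system:
  x*      = (0.4688, 0.5938)
  lambda* = (2.6875)
  f(x*)   = 2.9688

x* = (0.4688, 0.5938), lambda* = (2.6875)


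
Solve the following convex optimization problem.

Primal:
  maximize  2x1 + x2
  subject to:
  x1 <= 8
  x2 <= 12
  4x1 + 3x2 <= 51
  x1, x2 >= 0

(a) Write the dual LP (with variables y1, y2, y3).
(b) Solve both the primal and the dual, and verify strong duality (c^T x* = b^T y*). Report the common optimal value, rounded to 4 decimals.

The standard primal-dual pair for 'max c^T x s.t. A x <= b, x >= 0' is:
  Dual:  min b^T y  s.t.  A^T y >= c,  y >= 0.

So the dual LP is:
  minimize  8y1 + 12y2 + 51y3
  subject to:
    y1 + 4y3 >= 2
    y2 + 3y3 >= 1
    y1, y2, y3 >= 0

Solving the primal: x* = (8, 6.3333).
  primal value c^T x* = 22.3333.
Solving the dual: y* = (0.6667, 0, 0.3333).
  dual value b^T y* = 22.3333.
Strong duality: c^T x* = b^T y*. Confirmed.

22.3333


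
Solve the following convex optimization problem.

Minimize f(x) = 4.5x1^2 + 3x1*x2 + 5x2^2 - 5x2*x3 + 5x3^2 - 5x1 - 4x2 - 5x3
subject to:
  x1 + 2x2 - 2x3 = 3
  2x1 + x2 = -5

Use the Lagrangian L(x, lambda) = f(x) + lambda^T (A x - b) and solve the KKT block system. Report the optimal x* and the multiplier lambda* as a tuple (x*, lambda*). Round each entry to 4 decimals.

Form the Lagrangian:
  L(x, lambda) = (1/2) x^T Q x + c^T x + lambda^T (A x - b)
Stationarity (grad_x L = 0): Q x + c + A^T lambda = 0.
Primal feasibility: A x = b.

This gives the KKT block system:
  [ Q   A^T ] [ x     ]   [-c ]
  [ A    0  ] [ lambda ] = [ b ]

Solving the linear system:
  x*      = (-3.0678, 1.1356, -1.8983)
  lambda* = (-14.8305, 22.0169)
  f(x*)   = 87.4322

x* = (-3.0678, 1.1356, -1.8983), lambda* = (-14.8305, 22.0169)


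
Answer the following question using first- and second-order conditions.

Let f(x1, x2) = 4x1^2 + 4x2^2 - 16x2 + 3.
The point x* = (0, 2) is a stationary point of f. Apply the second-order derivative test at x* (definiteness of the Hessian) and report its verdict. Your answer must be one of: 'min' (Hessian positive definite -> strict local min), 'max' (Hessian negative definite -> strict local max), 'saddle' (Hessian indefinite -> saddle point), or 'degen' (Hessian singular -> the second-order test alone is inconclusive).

Compute the Hessian H = grad^2 f:
  H = [[8, 0], [0, 8]]
Verify stationarity: grad f(x*) = H x* + g = (0, 0).
Eigenvalues of H: 8, 8.
Both eigenvalues > 0, so H is positive definite -> x* is a strict local min.

min


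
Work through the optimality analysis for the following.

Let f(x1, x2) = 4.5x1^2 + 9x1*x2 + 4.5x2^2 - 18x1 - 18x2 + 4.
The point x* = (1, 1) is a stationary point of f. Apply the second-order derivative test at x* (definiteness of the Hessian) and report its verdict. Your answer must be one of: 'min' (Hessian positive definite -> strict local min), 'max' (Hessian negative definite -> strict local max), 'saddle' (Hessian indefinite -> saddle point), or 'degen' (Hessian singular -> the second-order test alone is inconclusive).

Compute the Hessian H = grad^2 f:
  H = [[9, 9], [9, 9]]
Verify stationarity: grad f(x*) = H x* + g = (0, 0).
Eigenvalues of H: 0, 18.
H has a zero eigenvalue (singular; positive semidefinite but not definite), so H is neither positive definite, negative definite, nor indefinite. The second-order test alone is inconclusive -> degen.
(Indeed, f is constant along the null direction of H through x*, so x* is not a strict local extremum.)

degen


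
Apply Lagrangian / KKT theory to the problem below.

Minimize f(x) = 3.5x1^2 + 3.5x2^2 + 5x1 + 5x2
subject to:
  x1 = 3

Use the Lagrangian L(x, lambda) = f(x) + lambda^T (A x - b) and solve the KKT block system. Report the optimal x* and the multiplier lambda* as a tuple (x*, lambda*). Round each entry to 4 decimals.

Form the Lagrangian:
  L(x, lambda) = (1/2) x^T Q x + c^T x + lambda^T (A x - b)
Stationarity (grad_x L = 0): Q x + c + A^T lambda = 0.
Primal feasibility: A x = b.

This gives the KKT block system:
  [ Q   A^T ] [ x     ]   [-c ]
  [ A    0  ] [ lambda ] = [ b ]

Solving the linear system:
  x*      = (3, -0.7143)
  lambda* = (-26)
  f(x*)   = 44.7143

x* = (3, -0.7143), lambda* = (-26)


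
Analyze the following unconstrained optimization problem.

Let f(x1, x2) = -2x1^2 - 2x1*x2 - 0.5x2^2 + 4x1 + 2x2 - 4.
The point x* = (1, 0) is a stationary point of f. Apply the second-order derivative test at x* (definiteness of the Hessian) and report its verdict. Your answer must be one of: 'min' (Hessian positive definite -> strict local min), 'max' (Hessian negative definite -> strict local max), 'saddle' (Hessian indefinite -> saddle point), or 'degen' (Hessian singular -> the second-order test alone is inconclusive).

Compute the Hessian H = grad^2 f:
  H = [[-4, -2], [-2, -1]]
Verify stationarity: grad f(x*) = H x* + g = (0, 0).
Eigenvalues of H: -5, 0.
H has a zero eigenvalue (singular; negative semidefinite but not definite), so H is neither positive definite, negative definite, nor indefinite. The second-order test alone is inconclusive -> degen.
(Indeed, f is constant along the null direction of H through x*, so x* is not a strict local extremum.)

degen


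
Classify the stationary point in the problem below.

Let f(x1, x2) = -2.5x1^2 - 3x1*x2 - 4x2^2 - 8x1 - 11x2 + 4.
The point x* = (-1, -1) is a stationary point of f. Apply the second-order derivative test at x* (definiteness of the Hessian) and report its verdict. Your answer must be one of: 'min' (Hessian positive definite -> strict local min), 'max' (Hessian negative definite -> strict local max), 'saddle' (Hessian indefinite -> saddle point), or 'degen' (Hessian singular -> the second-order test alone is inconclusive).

Compute the Hessian H = grad^2 f:
  H = [[-5, -3], [-3, -8]]
Verify stationarity: grad f(x*) = H x* + g = (0, 0).
Eigenvalues of H: -9.8541, -3.1459.
Both eigenvalues < 0, so H is negative definite -> x* is a strict local max.

max


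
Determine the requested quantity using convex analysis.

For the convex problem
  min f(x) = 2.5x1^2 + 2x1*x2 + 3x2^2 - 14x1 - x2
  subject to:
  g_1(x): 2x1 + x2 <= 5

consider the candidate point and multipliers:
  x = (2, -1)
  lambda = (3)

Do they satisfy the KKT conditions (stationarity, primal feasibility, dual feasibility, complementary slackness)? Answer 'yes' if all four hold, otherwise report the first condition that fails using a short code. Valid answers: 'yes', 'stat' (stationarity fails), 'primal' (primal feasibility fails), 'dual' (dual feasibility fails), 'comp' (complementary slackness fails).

Gradient of f: grad f(x) = Q x + c = (-6, -3)
Constraint values g_i(x) = a_i^T x - b_i:
  g_1((2, -1)) = -2
Stationarity residual: grad f(x) + sum_i lambda_i a_i = (0, 0)
  -> stationarity OK
Primal feasibility (all g_i <= 0): OK
Dual feasibility (all lambda_i >= 0): OK
Complementary slackness (lambda_i * g_i(x) = 0 for all i): FAILS

Verdict: the first failing condition is complementary_slackness -> comp.

comp


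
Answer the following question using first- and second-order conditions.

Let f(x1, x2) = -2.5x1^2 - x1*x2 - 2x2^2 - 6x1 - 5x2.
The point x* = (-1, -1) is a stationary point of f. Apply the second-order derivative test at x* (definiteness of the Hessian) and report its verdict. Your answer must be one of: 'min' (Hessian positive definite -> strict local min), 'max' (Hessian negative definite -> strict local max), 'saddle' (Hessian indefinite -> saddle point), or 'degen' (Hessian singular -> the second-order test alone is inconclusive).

Compute the Hessian H = grad^2 f:
  H = [[-5, -1], [-1, -4]]
Verify stationarity: grad f(x*) = H x* + g = (0, 0).
Eigenvalues of H: -5.618, -3.382.
Both eigenvalues < 0, so H is negative definite -> x* is a strict local max.

max


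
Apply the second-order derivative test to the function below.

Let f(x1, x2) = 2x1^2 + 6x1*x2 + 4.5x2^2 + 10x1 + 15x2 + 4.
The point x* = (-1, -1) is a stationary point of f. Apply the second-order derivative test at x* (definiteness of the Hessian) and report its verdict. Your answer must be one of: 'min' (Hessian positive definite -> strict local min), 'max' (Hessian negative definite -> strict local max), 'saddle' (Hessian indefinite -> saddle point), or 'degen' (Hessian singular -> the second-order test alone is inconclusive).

Compute the Hessian H = grad^2 f:
  H = [[4, 6], [6, 9]]
Verify stationarity: grad f(x*) = H x* + g = (0, 0).
Eigenvalues of H: 0, 13.
H has a zero eigenvalue (singular; positive semidefinite but not definite), so H is neither positive definite, negative definite, nor indefinite. The second-order test alone is inconclusive -> degen.
(Indeed, f is constant along the null direction of H through x*, so x* is not a strict local extremum.)

degen


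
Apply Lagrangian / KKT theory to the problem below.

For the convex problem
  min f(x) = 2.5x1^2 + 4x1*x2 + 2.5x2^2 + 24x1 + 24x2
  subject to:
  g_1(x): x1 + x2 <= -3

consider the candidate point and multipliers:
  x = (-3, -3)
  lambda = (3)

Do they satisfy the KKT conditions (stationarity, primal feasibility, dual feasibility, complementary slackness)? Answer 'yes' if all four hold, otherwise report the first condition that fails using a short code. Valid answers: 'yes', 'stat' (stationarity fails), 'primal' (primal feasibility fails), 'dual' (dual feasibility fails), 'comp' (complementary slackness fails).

Gradient of f: grad f(x) = Q x + c = (-3, -3)
Constraint values g_i(x) = a_i^T x - b_i:
  g_1((-3, -3)) = -3
Stationarity residual: grad f(x) + sum_i lambda_i a_i = (0, 0)
  -> stationarity OK
Primal feasibility (all g_i <= 0): OK
Dual feasibility (all lambda_i >= 0): OK
Complementary slackness (lambda_i * g_i(x) = 0 for all i): FAILS

Verdict: the first failing condition is complementary_slackness -> comp.

comp


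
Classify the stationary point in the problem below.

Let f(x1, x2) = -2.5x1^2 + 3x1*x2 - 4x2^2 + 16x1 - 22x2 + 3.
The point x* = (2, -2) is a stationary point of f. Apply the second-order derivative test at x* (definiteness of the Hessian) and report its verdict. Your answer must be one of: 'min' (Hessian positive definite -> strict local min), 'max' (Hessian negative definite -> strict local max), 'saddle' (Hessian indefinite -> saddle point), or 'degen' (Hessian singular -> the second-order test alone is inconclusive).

Compute the Hessian H = grad^2 f:
  H = [[-5, 3], [3, -8]]
Verify stationarity: grad f(x*) = H x* + g = (0, 0).
Eigenvalues of H: -9.8541, -3.1459.
Both eigenvalues < 0, so H is negative definite -> x* is a strict local max.

max


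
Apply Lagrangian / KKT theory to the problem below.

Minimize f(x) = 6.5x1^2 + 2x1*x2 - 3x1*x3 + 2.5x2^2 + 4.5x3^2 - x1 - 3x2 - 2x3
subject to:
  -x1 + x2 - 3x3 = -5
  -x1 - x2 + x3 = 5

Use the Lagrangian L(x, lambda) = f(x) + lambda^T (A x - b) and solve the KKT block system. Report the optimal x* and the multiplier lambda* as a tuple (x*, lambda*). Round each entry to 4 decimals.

Form the Lagrangian:
  L(x, lambda) = (1/2) x^T Q x + c^T x + lambda^T (A x - b)
Stationarity (grad_x L = 0): Q x + c + A^T lambda = 0.
Primal feasibility: A x = b.

This gives the KKT block system:
  [ Q   A^T ] [ x     ]   [-c ]
  [ A    0  ] [ lambda ] = [ b ]

Solving the linear system:
  x*      = (-1.175, -2.65, 1.175)
  lambda* = (-3.25, -21.85)
  f(x*)   = 49.8875

x* = (-1.175, -2.65, 1.175), lambda* = (-3.25, -21.85)


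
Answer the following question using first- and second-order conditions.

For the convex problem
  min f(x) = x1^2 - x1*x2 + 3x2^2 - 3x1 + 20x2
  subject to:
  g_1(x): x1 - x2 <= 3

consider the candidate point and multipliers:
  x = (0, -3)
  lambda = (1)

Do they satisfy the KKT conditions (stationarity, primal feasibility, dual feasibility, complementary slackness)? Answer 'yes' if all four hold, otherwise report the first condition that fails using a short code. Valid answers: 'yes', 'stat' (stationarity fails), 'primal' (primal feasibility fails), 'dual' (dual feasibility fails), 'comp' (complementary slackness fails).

Gradient of f: grad f(x) = Q x + c = (0, 2)
Constraint values g_i(x) = a_i^T x - b_i:
  g_1((0, -3)) = 0
Stationarity residual: grad f(x) + sum_i lambda_i a_i = (1, 1)
  -> stationarity FAILS
Primal feasibility (all g_i <= 0): OK
Dual feasibility (all lambda_i >= 0): OK
Complementary slackness (lambda_i * g_i(x) = 0 for all i): OK

Verdict: the first failing condition is stationarity -> stat.

stat


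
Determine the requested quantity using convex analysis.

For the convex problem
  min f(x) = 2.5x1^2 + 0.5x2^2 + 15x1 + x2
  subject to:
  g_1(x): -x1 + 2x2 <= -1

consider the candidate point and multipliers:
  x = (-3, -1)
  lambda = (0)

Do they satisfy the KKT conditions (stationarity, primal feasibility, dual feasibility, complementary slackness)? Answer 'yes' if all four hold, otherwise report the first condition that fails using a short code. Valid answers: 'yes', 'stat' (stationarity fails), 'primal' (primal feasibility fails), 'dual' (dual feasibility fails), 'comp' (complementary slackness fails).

Gradient of f: grad f(x) = Q x + c = (0, 0)
Constraint values g_i(x) = a_i^T x - b_i:
  g_1((-3, -1)) = 2
Stationarity residual: grad f(x) + sum_i lambda_i a_i = (0, 0)
  -> stationarity OK
Primal feasibility (all g_i <= 0): FAILS
Dual feasibility (all lambda_i >= 0): OK
Complementary slackness (lambda_i * g_i(x) = 0 for all i): OK

Verdict: the first failing condition is primal_feasibility -> primal.

primal


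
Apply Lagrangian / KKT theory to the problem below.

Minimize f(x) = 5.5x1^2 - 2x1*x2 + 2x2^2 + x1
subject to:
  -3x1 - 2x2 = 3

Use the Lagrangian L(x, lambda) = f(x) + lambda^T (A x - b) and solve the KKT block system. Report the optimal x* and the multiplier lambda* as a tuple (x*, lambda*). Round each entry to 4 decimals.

Form the Lagrangian:
  L(x, lambda) = (1/2) x^T Q x + c^T x + lambda^T (A x - b)
Stationarity (grad_x L = 0): Q x + c + A^T lambda = 0.
Primal feasibility: A x = b.

This gives the KKT block system:
  [ Q   A^T ] [ x     ]   [-c ]
  [ A    0  ] [ lambda ] = [ b ]

Solving the linear system:
  x*      = (-0.5, -0.75)
  lambda* = (-1)
  f(x*)   = 1.25

x* = (-0.5, -0.75), lambda* = (-1)


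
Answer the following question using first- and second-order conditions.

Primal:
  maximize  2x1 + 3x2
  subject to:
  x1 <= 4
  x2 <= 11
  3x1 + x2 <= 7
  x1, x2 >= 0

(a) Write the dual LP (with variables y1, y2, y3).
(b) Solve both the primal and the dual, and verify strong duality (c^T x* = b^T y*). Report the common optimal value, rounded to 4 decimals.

The standard primal-dual pair for 'max c^T x s.t. A x <= b, x >= 0' is:
  Dual:  min b^T y  s.t.  A^T y >= c,  y >= 0.

So the dual LP is:
  minimize  4y1 + 11y2 + 7y3
  subject to:
    y1 + 3y3 >= 2
    y2 + y3 >= 3
    y1, y2, y3 >= 0

Solving the primal: x* = (0, 7).
  primal value c^T x* = 21.
Solving the dual: y* = (0, 0, 3).
  dual value b^T y* = 21.
Strong duality: c^T x* = b^T y*. Confirmed.

21


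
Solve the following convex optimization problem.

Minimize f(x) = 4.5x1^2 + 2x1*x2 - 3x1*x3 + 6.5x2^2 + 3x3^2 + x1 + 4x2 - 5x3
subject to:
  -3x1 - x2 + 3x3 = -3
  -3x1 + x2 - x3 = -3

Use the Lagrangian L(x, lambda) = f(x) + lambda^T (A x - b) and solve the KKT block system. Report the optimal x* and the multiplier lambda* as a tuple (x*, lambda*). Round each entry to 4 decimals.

Form the Lagrangian:
  L(x, lambda) = (1/2) x^T Q x + c^T x + lambda^T (A x - b)
Stationarity (grad_x L = 0): Q x + c + A^T lambda = 0.
Primal feasibility: A x = b.

This gives the KKT block system:
  [ Q   A^T ] [ x     ]   [-c ]
  [ A    0  ] [ lambda ] = [ b ]

Solving the linear system:
  x*      = (0.959, -0.2458, -0.1229)
  lambda* = (2.946, 0.2235)
  f(x*)   = 5.0493

x* = (0.959, -0.2458, -0.1229), lambda* = (2.946, 0.2235)


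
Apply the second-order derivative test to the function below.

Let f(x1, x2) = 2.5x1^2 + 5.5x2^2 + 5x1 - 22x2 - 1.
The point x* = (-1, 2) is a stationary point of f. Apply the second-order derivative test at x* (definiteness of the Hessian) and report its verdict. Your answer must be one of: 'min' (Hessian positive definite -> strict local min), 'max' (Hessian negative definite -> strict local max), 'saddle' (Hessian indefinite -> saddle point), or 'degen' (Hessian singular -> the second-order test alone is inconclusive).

Compute the Hessian H = grad^2 f:
  H = [[5, 0], [0, 11]]
Verify stationarity: grad f(x*) = H x* + g = (0, 0).
Eigenvalues of H: 5, 11.
Both eigenvalues > 0, so H is positive definite -> x* is a strict local min.

min


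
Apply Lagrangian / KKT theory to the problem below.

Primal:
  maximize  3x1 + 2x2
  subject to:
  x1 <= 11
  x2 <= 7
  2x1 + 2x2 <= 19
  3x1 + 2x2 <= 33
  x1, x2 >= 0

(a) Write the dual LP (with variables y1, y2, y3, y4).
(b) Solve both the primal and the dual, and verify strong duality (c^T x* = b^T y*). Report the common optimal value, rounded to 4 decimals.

The standard primal-dual pair for 'max c^T x s.t. A x <= b, x >= 0' is:
  Dual:  min b^T y  s.t.  A^T y >= c,  y >= 0.

So the dual LP is:
  minimize  11y1 + 7y2 + 19y3 + 33y4
  subject to:
    y1 + 2y3 + 3y4 >= 3
    y2 + 2y3 + 2y4 >= 2
    y1, y2, y3, y4 >= 0

Solving the primal: x* = (9.5, 0).
  primal value c^T x* = 28.5.
Solving the dual: y* = (0, 0, 1.5, 0).
  dual value b^T y* = 28.5.
Strong duality: c^T x* = b^T y*. Confirmed.

28.5


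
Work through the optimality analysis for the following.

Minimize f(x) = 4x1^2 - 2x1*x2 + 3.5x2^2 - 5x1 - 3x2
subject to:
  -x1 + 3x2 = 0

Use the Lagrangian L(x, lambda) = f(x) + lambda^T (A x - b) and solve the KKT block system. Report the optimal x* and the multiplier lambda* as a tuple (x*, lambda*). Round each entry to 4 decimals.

Form the Lagrangian:
  L(x, lambda) = (1/2) x^T Q x + c^T x + lambda^T (A x - b)
Stationarity (grad_x L = 0): Q x + c + A^T lambda = 0.
Primal feasibility: A x = b.

This gives the KKT block system:
  [ Q   A^T ] [ x     ]   [-c ]
  [ A    0  ] [ lambda ] = [ b ]

Solving the linear system:
  x*      = (0.806, 0.2687)
  lambda* = (0.9104)
  f(x*)   = -2.4179

x* = (0.806, 0.2687), lambda* = (0.9104)


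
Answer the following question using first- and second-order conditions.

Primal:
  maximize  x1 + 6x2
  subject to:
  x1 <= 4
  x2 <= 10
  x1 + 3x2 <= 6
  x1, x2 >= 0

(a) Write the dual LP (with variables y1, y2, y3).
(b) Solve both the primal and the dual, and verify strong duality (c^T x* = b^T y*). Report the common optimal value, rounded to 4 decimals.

The standard primal-dual pair for 'max c^T x s.t. A x <= b, x >= 0' is:
  Dual:  min b^T y  s.t.  A^T y >= c,  y >= 0.

So the dual LP is:
  minimize  4y1 + 10y2 + 6y3
  subject to:
    y1 + y3 >= 1
    y2 + 3y3 >= 6
    y1, y2, y3 >= 0

Solving the primal: x* = (0, 2).
  primal value c^T x* = 12.
Solving the dual: y* = (0, 0, 2).
  dual value b^T y* = 12.
Strong duality: c^T x* = b^T y*. Confirmed.

12


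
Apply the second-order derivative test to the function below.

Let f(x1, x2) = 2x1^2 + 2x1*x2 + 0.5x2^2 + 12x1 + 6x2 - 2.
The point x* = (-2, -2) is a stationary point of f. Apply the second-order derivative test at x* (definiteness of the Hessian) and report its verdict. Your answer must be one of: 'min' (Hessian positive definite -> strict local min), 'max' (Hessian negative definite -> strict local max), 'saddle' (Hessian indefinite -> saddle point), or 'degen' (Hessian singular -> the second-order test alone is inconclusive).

Compute the Hessian H = grad^2 f:
  H = [[4, 2], [2, 1]]
Verify stationarity: grad f(x*) = H x* + g = (0, 0).
Eigenvalues of H: 0, 5.
H has a zero eigenvalue (singular; positive semidefinite but not definite), so H is neither positive definite, negative definite, nor indefinite. The second-order test alone is inconclusive -> degen.
(Indeed, f is constant along the null direction of H through x*, so x* is not a strict local extremum.)

degen


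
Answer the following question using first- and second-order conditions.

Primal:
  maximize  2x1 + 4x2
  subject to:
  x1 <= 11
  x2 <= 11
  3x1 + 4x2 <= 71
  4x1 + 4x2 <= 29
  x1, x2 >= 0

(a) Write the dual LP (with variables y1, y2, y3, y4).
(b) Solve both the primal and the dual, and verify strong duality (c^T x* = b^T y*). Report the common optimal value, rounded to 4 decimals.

The standard primal-dual pair for 'max c^T x s.t. A x <= b, x >= 0' is:
  Dual:  min b^T y  s.t.  A^T y >= c,  y >= 0.

So the dual LP is:
  minimize  11y1 + 11y2 + 71y3 + 29y4
  subject to:
    y1 + 3y3 + 4y4 >= 2
    y2 + 4y3 + 4y4 >= 4
    y1, y2, y3, y4 >= 0

Solving the primal: x* = (0, 7.25).
  primal value c^T x* = 29.
Solving the dual: y* = (0, 0, 0, 1).
  dual value b^T y* = 29.
Strong duality: c^T x* = b^T y*. Confirmed.

29


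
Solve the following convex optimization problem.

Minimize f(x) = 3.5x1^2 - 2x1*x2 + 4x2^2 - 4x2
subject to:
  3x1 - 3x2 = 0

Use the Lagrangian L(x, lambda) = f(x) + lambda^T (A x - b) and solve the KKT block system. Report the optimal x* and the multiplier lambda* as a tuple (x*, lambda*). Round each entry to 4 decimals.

Form the Lagrangian:
  L(x, lambda) = (1/2) x^T Q x + c^T x + lambda^T (A x - b)
Stationarity (grad_x L = 0): Q x + c + A^T lambda = 0.
Primal feasibility: A x = b.

This gives the KKT block system:
  [ Q   A^T ] [ x     ]   [-c ]
  [ A    0  ] [ lambda ] = [ b ]

Solving the linear system:
  x*      = (0.3636, 0.3636)
  lambda* = (-0.6061)
  f(x*)   = -0.7273

x* = (0.3636, 0.3636), lambda* = (-0.6061)


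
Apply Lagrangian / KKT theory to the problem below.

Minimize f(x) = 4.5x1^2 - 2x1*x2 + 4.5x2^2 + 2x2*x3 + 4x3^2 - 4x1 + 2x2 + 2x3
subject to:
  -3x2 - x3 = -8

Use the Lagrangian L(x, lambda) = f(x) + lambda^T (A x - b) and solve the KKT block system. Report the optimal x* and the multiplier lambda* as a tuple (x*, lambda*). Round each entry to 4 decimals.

Form the Lagrangian:
  L(x, lambda) = (1/2) x^T Q x + c^T x + lambda^T (A x - b)
Stationarity (grad_x L = 0): Q x + c + A^T lambda = 0.
Primal feasibility: A x = b.

This gives the KKT block system:
  [ Q   A^T ] [ x     ]   [-c ]
  [ A    0  ] [ lambda ] = [ b ]

Solving the linear system:
  x*      = (1.0308, 2.6386, 0.0843)
  lambda* = (7.9514)
  f(x*)   = 32.4668

x* = (1.0308, 2.6386, 0.0843), lambda* = (7.9514)


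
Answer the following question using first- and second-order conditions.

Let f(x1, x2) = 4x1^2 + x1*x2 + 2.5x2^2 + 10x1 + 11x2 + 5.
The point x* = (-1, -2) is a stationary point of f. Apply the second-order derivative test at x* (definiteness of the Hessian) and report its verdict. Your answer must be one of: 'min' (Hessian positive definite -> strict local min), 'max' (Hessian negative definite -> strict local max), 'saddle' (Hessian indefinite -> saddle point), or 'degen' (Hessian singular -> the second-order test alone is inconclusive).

Compute the Hessian H = grad^2 f:
  H = [[8, 1], [1, 5]]
Verify stationarity: grad f(x*) = H x* + g = (0, 0).
Eigenvalues of H: 4.6972, 8.3028.
Both eigenvalues > 0, so H is positive definite -> x* is a strict local min.

min


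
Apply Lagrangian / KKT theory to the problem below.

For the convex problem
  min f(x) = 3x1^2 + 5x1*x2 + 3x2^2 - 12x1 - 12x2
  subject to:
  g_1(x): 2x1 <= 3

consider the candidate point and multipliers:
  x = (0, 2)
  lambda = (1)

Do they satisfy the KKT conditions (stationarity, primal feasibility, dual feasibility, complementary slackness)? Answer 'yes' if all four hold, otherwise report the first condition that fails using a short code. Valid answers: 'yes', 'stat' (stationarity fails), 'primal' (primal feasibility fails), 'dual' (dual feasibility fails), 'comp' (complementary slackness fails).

Gradient of f: grad f(x) = Q x + c = (-2, 0)
Constraint values g_i(x) = a_i^T x - b_i:
  g_1((0, 2)) = -3
Stationarity residual: grad f(x) + sum_i lambda_i a_i = (0, 0)
  -> stationarity OK
Primal feasibility (all g_i <= 0): OK
Dual feasibility (all lambda_i >= 0): OK
Complementary slackness (lambda_i * g_i(x) = 0 for all i): FAILS

Verdict: the first failing condition is complementary_slackness -> comp.

comp


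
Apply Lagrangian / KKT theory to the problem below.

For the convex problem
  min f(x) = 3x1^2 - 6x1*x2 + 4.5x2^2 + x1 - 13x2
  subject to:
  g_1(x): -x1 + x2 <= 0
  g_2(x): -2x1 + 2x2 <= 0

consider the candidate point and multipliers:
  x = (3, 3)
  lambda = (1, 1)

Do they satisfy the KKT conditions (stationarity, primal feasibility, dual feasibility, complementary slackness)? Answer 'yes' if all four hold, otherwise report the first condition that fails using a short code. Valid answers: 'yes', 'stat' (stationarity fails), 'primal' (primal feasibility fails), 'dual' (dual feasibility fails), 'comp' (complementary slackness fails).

Gradient of f: grad f(x) = Q x + c = (1, -4)
Constraint values g_i(x) = a_i^T x - b_i:
  g_1((3, 3)) = 0
  g_2((3, 3)) = 0
Stationarity residual: grad f(x) + sum_i lambda_i a_i = (-2, -1)
  -> stationarity FAILS
Primal feasibility (all g_i <= 0): OK
Dual feasibility (all lambda_i >= 0): OK
Complementary slackness (lambda_i * g_i(x) = 0 for all i): OK

Verdict: the first failing condition is stationarity -> stat.

stat


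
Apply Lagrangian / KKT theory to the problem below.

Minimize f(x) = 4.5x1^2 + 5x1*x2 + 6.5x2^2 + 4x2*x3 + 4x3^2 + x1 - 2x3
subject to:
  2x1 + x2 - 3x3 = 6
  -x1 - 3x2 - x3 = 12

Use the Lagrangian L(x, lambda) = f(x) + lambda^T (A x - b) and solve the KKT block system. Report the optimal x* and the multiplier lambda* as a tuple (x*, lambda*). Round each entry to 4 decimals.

Form the Lagrangian:
  L(x, lambda) = (1/2) x^T Q x + c^T x + lambda^T (A x - b)
Stationarity (grad_x L = 0): Q x + c + A^T lambda = 0.
Primal feasibility: A x = b.

This gives the KKT block system:
  [ Q   A^T ] [ x     ]   [-c ]
  [ A    0  ] [ lambda ] = [ b ]

Solving the linear system:
  x*      = (1.0345, -3.5172, -2.4828)
  lambda* = (-5.731, -18.7379)
  f(x*)   = 132.6207

x* = (1.0345, -3.5172, -2.4828), lambda* = (-5.731, -18.7379)


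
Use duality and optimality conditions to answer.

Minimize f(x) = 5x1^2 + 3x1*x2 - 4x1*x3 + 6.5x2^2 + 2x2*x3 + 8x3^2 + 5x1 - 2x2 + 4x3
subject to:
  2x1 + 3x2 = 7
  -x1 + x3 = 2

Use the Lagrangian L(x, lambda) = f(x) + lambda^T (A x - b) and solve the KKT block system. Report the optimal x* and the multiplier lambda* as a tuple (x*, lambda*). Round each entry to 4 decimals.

Form the Lagrangian:
  L(x, lambda) = (1/2) x^T Q x + c^T x + lambda^T (A x - b)
Stationarity (grad_x L = 0): Q x + c + A^T lambda = 0.
Primal feasibility: A x = b.

This gives the KKT block system:
  [ Q   A^T ] [ x     ]   [-c ]
  [ A    0  ] [ lambda ] = [ b ]

Solving the linear system:
  x*      = (-1.3506, 3.2338, 0.6494)
  lambda* = (-12.4286, -26.2597)
  f(x*)   = 64.4481

x* = (-1.3506, 3.2338, 0.6494), lambda* = (-12.4286, -26.2597)


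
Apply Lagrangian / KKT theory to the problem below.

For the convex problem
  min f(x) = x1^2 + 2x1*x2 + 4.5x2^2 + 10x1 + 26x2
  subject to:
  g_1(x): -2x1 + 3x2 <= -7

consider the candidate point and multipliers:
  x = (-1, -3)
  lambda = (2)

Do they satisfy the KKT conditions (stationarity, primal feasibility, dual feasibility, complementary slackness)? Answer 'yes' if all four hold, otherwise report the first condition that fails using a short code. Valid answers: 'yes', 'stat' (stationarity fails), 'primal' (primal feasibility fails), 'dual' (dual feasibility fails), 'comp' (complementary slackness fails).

Gradient of f: grad f(x) = Q x + c = (2, -3)
Constraint values g_i(x) = a_i^T x - b_i:
  g_1((-1, -3)) = 0
Stationarity residual: grad f(x) + sum_i lambda_i a_i = (-2, 3)
  -> stationarity FAILS
Primal feasibility (all g_i <= 0): OK
Dual feasibility (all lambda_i >= 0): OK
Complementary slackness (lambda_i * g_i(x) = 0 for all i): OK

Verdict: the first failing condition is stationarity -> stat.

stat


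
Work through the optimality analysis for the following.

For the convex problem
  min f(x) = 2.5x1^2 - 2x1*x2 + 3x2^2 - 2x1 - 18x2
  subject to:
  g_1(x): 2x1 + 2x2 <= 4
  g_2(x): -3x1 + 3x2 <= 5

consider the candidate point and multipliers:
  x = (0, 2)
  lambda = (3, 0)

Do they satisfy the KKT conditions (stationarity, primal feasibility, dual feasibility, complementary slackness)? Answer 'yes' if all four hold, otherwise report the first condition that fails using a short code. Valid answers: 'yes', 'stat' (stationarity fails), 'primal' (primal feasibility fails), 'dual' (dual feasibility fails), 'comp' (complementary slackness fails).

Gradient of f: grad f(x) = Q x + c = (-6, -6)
Constraint values g_i(x) = a_i^T x - b_i:
  g_1((0, 2)) = 0
  g_2((0, 2)) = 1
Stationarity residual: grad f(x) + sum_i lambda_i a_i = (0, 0)
  -> stationarity OK
Primal feasibility (all g_i <= 0): FAILS
Dual feasibility (all lambda_i >= 0): OK
Complementary slackness (lambda_i * g_i(x) = 0 for all i): OK

Verdict: the first failing condition is primal_feasibility -> primal.

primal


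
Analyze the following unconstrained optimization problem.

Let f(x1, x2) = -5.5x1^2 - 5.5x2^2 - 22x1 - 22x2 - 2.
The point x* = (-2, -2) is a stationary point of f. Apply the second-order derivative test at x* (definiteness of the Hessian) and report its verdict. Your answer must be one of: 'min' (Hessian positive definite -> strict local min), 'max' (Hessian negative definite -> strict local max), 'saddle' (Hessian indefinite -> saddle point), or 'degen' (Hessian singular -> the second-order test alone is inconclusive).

Compute the Hessian H = grad^2 f:
  H = [[-11, 0], [0, -11]]
Verify stationarity: grad f(x*) = H x* + g = (0, 0).
Eigenvalues of H: -11, -11.
Both eigenvalues < 0, so H is negative definite -> x* is a strict local max.

max


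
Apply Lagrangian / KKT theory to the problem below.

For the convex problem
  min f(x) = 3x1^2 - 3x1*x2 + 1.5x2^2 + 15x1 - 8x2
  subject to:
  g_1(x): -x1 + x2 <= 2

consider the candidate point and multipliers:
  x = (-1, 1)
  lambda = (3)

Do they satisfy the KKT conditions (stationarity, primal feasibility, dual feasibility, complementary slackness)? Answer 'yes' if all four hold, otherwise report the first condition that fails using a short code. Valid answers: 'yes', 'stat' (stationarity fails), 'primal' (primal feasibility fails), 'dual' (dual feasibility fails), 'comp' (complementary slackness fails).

Gradient of f: grad f(x) = Q x + c = (6, -2)
Constraint values g_i(x) = a_i^T x - b_i:
  g_1((-1, 1)) = 0
Stationarity residual: grad f(x) + sum_i lambda_i a_i = (3, 1)
  -> stationarity FAILS
Primal feasibility (all g_i <= 0): OK
Dual feasibility (all lambda_i >= 0): OK
Complementary slackness (lambda_i * g_i(x) = 0 for all i): OK

Verdict: the first failing condition is stationarity -> stat.

stat


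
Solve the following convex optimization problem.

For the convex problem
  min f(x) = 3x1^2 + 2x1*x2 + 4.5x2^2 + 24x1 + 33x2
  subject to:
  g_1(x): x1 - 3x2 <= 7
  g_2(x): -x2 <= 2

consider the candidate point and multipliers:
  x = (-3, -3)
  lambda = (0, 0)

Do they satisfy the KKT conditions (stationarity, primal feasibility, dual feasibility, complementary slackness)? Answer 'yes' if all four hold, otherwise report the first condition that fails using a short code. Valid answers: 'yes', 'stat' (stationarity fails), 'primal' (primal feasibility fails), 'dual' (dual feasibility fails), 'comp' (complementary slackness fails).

Gradient of f: grad f(x) = Q x + c = (0, 0)
Constraint values g_i(x) = a_i^T x - b_i:
  g_1((-3, -3)) = -1
  g_2((-3, -3)) = 1
Stationarity residual: grad f(x) + sum_i lambda_i a_i = (0, 0)
  -> stationarity OK
Primal feasibility (all g_i <= 0): FAILS
Dual feasibility (all lambda_i >= 0): OK
Complementary slackness (lambda_i * g_i(x) = 0 for all i): OK

Verdict: the first failing condition is primal_feasibility -> primal.

primal


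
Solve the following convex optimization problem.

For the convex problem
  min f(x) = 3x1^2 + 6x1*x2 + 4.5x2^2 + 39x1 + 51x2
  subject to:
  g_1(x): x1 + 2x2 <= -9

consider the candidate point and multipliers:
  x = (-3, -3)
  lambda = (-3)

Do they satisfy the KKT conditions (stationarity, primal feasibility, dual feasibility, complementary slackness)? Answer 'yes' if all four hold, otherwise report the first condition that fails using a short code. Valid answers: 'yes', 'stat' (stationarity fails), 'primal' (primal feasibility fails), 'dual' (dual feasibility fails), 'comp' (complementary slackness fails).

Gradient of f: grad f(x) = Q x + c = (3, 6)
Constraint values g_i(x) = a_i^T x - b_i:
  g_1((-3, -3)) = 0
Stationarity residual: grad f(x) + sum_i lambda_i a_i = (0, 0)
  -> stationarity OK
Primal feasibility (all g_i <= 0): OK
Dual feasibility (all lambda_i >= 0): FAILS
Complementary slackness (lambda_i * g_i(x) = 0 for all i): OK

Verdict: the first failing condition is dual_feasibility -> dual.

dual


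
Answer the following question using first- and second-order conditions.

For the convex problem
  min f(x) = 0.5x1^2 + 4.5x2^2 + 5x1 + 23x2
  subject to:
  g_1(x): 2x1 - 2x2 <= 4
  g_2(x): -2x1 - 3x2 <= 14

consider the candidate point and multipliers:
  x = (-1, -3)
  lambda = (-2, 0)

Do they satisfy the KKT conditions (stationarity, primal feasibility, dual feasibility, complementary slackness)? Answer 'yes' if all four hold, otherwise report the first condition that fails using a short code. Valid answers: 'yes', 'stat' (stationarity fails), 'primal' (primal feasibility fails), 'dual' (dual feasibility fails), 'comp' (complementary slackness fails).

Gradient of f: grad f(x) = Q x + c = (4, -4)
Constraint values g_i(x) = a_i^T x - b_i:
  g_1((-1, -3)) = 0
  g_2((-1, -3)) = -3
Stationarity residual: grad f(x) + sum_i lambda_i a_i = (0, 0)
  -> stationarity OK
Primal feasibility (all g_i <= 0): OK
Dual feasibility (all lambda_i >= 0): FAILS
Complementary slackness (lambda_i * g_i(x) = 0 for all i): OK

Verdict: the first failing condition is dual_feasibility -> dual.

dual
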